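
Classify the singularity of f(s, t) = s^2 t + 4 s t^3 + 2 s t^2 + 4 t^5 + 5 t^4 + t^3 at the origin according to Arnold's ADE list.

D5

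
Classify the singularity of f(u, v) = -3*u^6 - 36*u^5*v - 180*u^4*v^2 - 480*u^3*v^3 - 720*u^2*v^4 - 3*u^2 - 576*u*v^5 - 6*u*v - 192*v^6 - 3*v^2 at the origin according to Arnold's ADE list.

A5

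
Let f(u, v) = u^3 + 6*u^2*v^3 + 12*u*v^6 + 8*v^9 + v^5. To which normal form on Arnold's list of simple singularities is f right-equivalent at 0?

E_8

The Hessian of f at 0 has rank 0. Corank 2; j^3 = u^3 is a perfect cube, so E-series; the 5-jet and mu = 8 give E_8.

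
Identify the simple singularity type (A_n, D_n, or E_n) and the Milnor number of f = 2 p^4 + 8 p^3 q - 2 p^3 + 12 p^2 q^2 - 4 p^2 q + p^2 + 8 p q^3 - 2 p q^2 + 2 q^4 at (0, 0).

The Hessian of f at 0 has rank 1. Corank 1: A-series; mu = 3 gives A_3.

Type A_{3}, Milnor number mu = 3.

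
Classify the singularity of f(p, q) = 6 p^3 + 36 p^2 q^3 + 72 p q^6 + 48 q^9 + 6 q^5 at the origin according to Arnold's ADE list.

The Hessian of f at 0 has rank 0. Corank 2; j^3 = 6*p^3 is a perfect cube, so E-series; the 5-jet and mu = 8 give E_8.

E_8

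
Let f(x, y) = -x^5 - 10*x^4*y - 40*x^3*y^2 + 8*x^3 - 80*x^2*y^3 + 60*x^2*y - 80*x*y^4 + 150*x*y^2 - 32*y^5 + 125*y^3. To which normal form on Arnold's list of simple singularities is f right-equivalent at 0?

The Hessian of f at 0 has rank 0. Corank 2; j^3 = (2*x + 5*y)^3 is a perfect cube, so E-series; the 5-jet and mu = 8 give E_8.

E_8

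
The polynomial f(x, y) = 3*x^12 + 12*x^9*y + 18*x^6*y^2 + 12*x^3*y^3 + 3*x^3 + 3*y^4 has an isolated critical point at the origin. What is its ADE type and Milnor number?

Type E6, Milnor number mu = 6.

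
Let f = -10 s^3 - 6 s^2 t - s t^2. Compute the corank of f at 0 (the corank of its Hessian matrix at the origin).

2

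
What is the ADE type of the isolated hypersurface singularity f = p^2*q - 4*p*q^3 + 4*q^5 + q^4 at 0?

The Hessian of f at 0 is [[0, 0], [0, 0]] with rank 0, so corank 2. A Groebner basis of the Jacobian ideal J(f) in C{p,q} is {p*q^2, -p*q/2 + q^3, p^2 + 2*p*q}; counting standard monomials gives mu = 5. Corank 2; j^3 = p^2*q has shape L^2 M (L != M), so D-series; mu = 5 gives D_5.

D_5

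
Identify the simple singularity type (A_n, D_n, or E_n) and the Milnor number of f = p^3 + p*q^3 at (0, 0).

The Hessian of f at 0 has rank 0. Corank 2; j^3 = p^3 is a perfect cube, so E-series; the 4-jet and mu = 7 give E_7.

Type E7, Milnor number mu = 7.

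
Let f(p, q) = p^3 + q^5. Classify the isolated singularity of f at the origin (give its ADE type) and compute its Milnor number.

The Hessian of f at 0 is [[0, 0], [0, 0]] with rank 0, so corank 2. A Groebner basis of the Jacobian ideal J(f) in C{p,q} is {q^4, p^2}; counting standard monomials gives mu = 8. Corank 2; j^3 = p^3 is a perfect cube, so E-series; the 5-jet and mu = 8 give E_8.

Type E_8, Milnor number mu = 8.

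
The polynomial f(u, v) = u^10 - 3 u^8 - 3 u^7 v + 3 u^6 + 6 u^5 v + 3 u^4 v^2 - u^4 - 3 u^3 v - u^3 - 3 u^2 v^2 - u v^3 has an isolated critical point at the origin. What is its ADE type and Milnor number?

Type E7, Milnor number mu = 7.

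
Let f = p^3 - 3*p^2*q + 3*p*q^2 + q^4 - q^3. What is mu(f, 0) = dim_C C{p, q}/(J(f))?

6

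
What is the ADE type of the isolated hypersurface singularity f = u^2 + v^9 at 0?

A_8

The Hessian of f at 0 is [[2, 0], [0, 0]] with rank 1, so corank 1. A Groebner basis of the Jacobian ideal J(f) in C{u,v} is {v^8, u}; counting standard monomials gives mu = 8. Corank 1: A-series; mu = 8 gives A_8.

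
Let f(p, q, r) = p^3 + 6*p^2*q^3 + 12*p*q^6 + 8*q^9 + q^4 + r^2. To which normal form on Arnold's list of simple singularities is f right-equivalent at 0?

The Hessian of f at 0 has rank 1. Corank 2; j^3 = p^3 is a perfect cube, so E-series; the 4-jet and mu = 6 give E_6.

E_6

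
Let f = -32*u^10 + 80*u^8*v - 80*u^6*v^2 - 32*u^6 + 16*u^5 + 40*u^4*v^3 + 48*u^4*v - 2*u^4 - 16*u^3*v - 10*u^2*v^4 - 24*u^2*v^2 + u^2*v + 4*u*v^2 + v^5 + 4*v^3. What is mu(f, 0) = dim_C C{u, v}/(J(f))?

6

The Hessian of f at 0 has rank 0. Corank 2; j^3 = v*(u + 2*v)^2 has shape L^2 M (L != M), so D-series; mu = 6 gives D_6.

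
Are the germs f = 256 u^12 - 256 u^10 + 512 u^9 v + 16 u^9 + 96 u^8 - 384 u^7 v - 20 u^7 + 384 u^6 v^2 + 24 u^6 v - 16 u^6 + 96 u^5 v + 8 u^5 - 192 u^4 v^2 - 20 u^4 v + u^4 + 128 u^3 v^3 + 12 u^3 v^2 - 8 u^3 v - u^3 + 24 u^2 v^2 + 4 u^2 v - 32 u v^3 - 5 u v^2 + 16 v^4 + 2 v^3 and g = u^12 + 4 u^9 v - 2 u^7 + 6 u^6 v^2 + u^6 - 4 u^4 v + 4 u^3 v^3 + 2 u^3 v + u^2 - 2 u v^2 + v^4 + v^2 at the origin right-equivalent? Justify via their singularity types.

No.

The Hessian of f at 0 is [[0, 0], [0, 0]] with rank 0, so corank 2. A Groebner basis of the Jacobian ideal J(f) in C{u,v} is {u*v^2 + u*v/4 - v^2/4, u*v/4 + v^3 - v^2/4, u^2 - 3*u*v + 2*v^2}; counting standard monomials gives mu = 5. Corank 2; j^3 = -(u - 2*v)*(u - v)^2 has shape L^2 M (L != M), so D-series; mu = 5 gives D_5. The Hessian of g at 0 is [[2, 0], [0, 2]] with rank 2, so corank 0. A Groebner basis of the Jacobian ideal J(g) in C{u,v} is {u, v}; counting standard monomials gives mu = 1. Corank 0: nondegenerate Morse point, so A_1. f is D_5 but g is A_1, hence not right-equivalent.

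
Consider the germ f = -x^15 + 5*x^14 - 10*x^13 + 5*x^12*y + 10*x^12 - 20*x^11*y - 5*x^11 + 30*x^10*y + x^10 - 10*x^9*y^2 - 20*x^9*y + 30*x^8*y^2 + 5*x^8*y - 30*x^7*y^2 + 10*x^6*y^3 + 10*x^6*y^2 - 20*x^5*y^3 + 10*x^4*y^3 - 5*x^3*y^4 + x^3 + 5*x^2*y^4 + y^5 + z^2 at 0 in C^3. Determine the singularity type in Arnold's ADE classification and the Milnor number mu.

Type E_8, Milnor number mu = 8.

The Hessian of f at 0 is [[0, 0, 0], [0, 0, 0], [0, 0, 2]] with rank 1, so corank 2. A Groebner basis of the Jacobian ideal J(f) in C{x,y,z} is {y^4, x^2, z}; counting standard monomials gives mu = 8. Corank 2; j^3 = x^3 is a perfect cube, so E-series; the 5-jet and mu = 8 give E_8.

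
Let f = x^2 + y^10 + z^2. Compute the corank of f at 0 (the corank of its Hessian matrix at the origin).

1

The Hessian at 0 is [[2, 0, 0], [0, 0, 0], [0, 0, 2]] of rank 2; hence corank 1.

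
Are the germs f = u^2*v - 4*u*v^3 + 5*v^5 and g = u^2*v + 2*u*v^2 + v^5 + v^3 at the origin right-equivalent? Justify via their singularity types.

Yes.

The Hessian of f at 0 has rank 0. Corank 2; j^3 = u^2*v has shape L^2 M (L != M), so D-series; mu = 6 gives D_6. The Hessian of g at 0 has rank 0. Corank 2; j^3 = v*(u + v)^2 has shape L^2 M (L != M), so D-series; mu = 6 gives D_6. Both have type D_6, hence right-equivalent.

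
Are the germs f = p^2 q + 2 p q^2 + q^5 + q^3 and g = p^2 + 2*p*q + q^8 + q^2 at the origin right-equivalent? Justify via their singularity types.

No.

The Hessian of f at 0 has rank 0. Corank 2; j^3 = q*(p + q)^2 has shape L^2 M (L != M), so D-series; mu = 6 gives D_6. The Hessian of g at 0 has rank 1. Corank 1: A-series; mu = 7 gives A_7. f is D_6 but g is A_7, hence not right-equivalent.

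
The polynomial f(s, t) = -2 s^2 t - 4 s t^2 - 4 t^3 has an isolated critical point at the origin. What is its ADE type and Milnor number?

Type D_4, Milnor number mu = 4.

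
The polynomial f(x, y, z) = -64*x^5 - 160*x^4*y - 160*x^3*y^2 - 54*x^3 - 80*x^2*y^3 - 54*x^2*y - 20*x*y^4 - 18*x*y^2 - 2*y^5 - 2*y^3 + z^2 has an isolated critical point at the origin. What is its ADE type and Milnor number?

Type E8, Milnor number mu = 8.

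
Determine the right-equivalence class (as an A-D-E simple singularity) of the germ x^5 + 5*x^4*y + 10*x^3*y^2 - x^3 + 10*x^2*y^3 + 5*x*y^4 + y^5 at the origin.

The Hessian of f at 0 is [[0, 0], [0, 0]] with rank 0, so corank 2. A Groebner basis of the Jacobian ideal J(f) in C{x,y} is {y^5, x*y^3 + y^4/4, x^2}; counting standard monomials gives mu = 8. Corank 2; j^3 = -x^3 is a perfect cube, so E-series; the 5-jet and mu = 8 give E_8.

E_{8}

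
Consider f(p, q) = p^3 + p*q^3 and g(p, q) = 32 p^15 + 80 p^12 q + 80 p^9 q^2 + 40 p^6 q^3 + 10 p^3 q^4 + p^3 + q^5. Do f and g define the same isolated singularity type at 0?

No.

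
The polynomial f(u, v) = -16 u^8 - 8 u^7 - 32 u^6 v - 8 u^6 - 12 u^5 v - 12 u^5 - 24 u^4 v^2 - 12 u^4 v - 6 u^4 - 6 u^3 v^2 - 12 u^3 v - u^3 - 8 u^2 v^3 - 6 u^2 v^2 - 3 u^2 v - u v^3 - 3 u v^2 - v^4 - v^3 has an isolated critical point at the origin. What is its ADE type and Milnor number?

Type E_7, Milnor number mu = 7.

The Hessian of f at 0 has rank 0. Corank 2; j^3 = -(u + v)^3 is a perfect cube, so E-series; the 4-jet and mu = 7 give E_7.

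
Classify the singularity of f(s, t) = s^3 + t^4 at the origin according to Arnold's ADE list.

E_6

The Hessian of f at 0 has rank 0. Corank 2; j^3 = s^3 is a perfect cube, so E-series; the 4-jet and mu = 6 give E_6.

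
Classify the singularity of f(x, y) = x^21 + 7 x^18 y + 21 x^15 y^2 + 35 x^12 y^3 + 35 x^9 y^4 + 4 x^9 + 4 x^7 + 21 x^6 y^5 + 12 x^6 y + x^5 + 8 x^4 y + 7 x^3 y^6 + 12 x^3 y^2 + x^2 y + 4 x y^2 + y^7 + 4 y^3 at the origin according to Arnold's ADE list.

The Hessian of f at 0 is [[0, 0], [0, 0]] with rank 0, so corank 2. A Groebner basis of the Jacobian ideal J(f) in C{x,y} is {32*x^2/249 + x*y^3 + 1273*x*y/1992 + 761*y^2/996, -8*x^2/83 - 595*x*y/1328 + y^4 - 339*y^2/664, x^3 - 12*x*y^2 - 16*y^3, x^2*y + 4*x*y^2 + 4*y^3}; counting standard monomials gives mu = 8. Corank 2; j^3 = y*(x + 2*y)^2 has shape L^2 M (L != M), so D-series; mu = 8 gives D_8.

D8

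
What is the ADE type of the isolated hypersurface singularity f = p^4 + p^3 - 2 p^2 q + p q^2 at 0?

The Hessian of f at 0 is [[0, 0], [0, 0]] with rank 0, so corank 2. A Groebner basis of the Jacobian ideal J(f) in C{p,q} is {p*q^2 - p*q/4 + q^2/4, -p*q/4 + q^3 + q^2/4, p^2 - p*q}; counting standard monomials gives mu = 5. Corank 2; j^3 = p*(p - q)^2 has shape L^2 M (L != M), so D-series; mu = 5 gives D_5.

D_5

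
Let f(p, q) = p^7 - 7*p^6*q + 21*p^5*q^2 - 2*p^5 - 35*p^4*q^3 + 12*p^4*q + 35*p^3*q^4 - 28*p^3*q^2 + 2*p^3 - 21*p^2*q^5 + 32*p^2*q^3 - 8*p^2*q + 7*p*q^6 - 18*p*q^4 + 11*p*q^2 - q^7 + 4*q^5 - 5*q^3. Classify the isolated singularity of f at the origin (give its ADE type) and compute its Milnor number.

Type D_4, Milnor number mu = 4.

The Hessian of f at 0 has rank 0. Corank 2; j^3 = (p - q)*(2*p^2 - 6*p*q + 5*q^2) splits into three distinct lines over C (the quadratic factor has nonzero discriminant), so D_4.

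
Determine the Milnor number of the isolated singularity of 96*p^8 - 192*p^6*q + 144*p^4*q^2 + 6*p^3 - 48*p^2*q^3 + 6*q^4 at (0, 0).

6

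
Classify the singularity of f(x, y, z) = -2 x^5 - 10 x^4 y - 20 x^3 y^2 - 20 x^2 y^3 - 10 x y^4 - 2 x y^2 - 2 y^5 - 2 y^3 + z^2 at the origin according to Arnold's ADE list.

D_6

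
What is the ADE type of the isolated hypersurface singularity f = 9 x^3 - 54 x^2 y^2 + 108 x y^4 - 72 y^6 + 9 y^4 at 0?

E_6

The Hessian of f at 0 is [[0, 0], [0, 0]] with rank 0, so corank 2. A Groebner basis of the Jacobian ideal J(f) in C{x,y} is {x^3, x^2*y, -x^2/4 + x*y^2, y^3}; counting standard monomials gives mu = 6. Corank 2; j^3 = 9*x^3 is a perfect cube, so E-series; the 4-jet and mu = 6 give E_6.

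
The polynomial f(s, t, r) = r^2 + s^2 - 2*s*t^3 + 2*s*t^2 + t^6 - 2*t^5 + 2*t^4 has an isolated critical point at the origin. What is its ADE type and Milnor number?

Type A_{3}, Milnor number mu = 3.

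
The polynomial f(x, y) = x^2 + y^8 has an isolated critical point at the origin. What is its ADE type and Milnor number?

Type A_7, Milnor number mu = 7.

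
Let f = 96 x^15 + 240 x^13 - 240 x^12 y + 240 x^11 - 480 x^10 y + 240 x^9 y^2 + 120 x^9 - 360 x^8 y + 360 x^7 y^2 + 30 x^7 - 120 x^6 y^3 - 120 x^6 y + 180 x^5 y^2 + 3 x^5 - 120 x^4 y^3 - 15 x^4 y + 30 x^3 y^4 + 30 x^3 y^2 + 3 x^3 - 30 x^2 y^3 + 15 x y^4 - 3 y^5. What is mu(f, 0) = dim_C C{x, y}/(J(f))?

The Hessian of f at 0 is [[0, 0], [0, 0]] with rank 0, so corank 2. A Groebner basis of the Jacobian ideal J(f) in C{x,y} is {y^5, x*y^3 - y^4/4, x^2}; counting standard monomials gives mu = 8. Corank 2; j^3 = 3*x^3 is a perfect cube, so E-series; the 5-jet and mu = 8 give E_8.

8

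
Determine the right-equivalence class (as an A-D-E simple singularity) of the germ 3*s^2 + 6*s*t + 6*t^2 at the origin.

The Hessian of f at 0 has rank 2. Corank 0: nondegenerate Morse point, so A_1.

A_{1}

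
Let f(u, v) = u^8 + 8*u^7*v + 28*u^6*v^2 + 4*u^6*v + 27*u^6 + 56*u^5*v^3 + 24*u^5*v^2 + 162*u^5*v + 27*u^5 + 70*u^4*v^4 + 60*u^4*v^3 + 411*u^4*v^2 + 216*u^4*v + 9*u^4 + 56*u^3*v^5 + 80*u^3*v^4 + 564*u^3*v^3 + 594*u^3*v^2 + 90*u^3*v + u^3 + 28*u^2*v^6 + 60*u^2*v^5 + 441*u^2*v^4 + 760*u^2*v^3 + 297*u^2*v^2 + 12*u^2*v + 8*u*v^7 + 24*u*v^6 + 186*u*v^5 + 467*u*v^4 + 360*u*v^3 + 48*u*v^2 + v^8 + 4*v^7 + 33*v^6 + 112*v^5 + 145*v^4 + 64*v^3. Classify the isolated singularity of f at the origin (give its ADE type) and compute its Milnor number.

Type E_{6}, Milnor number mu = 6.

The Hessian of f at 0 has rank 0. Corank 2; j^3 = (u + 4*v)^3 is a perfect cube, so E-series; the 4-jet and mu = 6 give E_6.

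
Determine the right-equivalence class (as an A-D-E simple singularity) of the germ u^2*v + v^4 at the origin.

The Hessian of f at 0 has rank 0. Corank 2; j^3 = u^2*v has shape L^2 M (L != M), so D-series; mu = 5 gives D_5.

D_{5}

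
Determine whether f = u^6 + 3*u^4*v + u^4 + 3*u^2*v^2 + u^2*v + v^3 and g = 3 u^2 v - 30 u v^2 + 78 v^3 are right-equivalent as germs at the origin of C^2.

The Hessian of f at 0 is [[0, 0], [0, 0]] with rank 0, so corank 2. A Groebner basis of the Jacobian ideal J(f) in C{u,v} is {v^3, u^2 + 3*v^2, u*v}; counting standard monomials gives mu = 4. Corank 2; j^3 = v*(u^2 + v^2) splits into three distinct lines over C (the quadratic factor has nonzero discriminant), so D_4. The Hessian of g at 0 is [[0, 0], [0, 0]] with rank 0, so corank 2. A Groebner basis of the Jacobian ideal J(g) in C{u,v} is {v^3, u^2 - 22*v^2, u*v - 5*v^2}; counting standard monomials gives mu = 4. Corank 2; j^3 = 3*v*(u^2 - 10*u*v + 26*v^2) splits into three distinct lines over C (the quadratic factor has nonzero discriminant), so D_4. Both have type D_4, hence right-equivalent.

Yes.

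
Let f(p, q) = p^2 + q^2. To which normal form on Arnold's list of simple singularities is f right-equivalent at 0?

The Hessian of f at 0 is [[2, 0], [0, 2]] with rank 2, so corank 0. A Groebner basis of the Jacobian ideal J(f) in C{p,q} is {p, q}; counting standard monomials gives mu = 1. Corank 0: nondegenerate Morse point, so A_1.

A1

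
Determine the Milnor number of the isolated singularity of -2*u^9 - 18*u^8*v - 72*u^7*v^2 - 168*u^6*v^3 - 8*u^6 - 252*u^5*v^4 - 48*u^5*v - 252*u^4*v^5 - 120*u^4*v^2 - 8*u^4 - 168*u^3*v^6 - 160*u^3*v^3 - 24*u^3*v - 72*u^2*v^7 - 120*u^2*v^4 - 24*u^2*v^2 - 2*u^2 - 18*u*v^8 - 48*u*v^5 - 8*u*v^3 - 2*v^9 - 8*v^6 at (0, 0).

8

The Hessian of f at 0 is [[-4, 0], [0, 0]] with rank 1, so corank 1. A Groebner basis of the Jacobian ideal J(f) in C{u,v} is {u^2/2 + u*v^3, -3*u^2/2 + u*v/2 + v^4, u^3, u^2*v + u*v^2 + u/6 + v^3/3}; counting standard monomials gives mu = 8. Corank 1: A-series; mu = 8 gives A_8.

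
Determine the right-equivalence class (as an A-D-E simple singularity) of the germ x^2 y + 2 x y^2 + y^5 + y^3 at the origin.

D_6

The Hessian of f at 0 has rank 0. Corank 2; j^3 = y*(x + y)^2 has shape L^2 M (L != M), so D-series; mu = 6 gives D_6.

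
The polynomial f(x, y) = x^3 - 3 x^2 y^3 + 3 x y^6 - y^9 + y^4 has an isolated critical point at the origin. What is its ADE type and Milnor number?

The Hessian of f at 0 is [[0, 0], [0, 0]] with rank 0, so corank 2. A Groebner basis of the Jacobian ideal J(f) in C{x,y} is {y^3, x^2}; counting standard monomials gives mu = 6. Corank 2; j^3 = x^3 is a perfect cube, so E-series; the 4-jet and mu = 6 give E_6.

Type E_{6}, Milnor number mu = 6.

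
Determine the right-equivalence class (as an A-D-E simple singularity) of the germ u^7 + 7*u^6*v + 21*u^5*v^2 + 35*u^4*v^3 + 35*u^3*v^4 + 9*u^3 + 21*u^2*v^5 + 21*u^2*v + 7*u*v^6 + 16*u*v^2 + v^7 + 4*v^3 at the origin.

D8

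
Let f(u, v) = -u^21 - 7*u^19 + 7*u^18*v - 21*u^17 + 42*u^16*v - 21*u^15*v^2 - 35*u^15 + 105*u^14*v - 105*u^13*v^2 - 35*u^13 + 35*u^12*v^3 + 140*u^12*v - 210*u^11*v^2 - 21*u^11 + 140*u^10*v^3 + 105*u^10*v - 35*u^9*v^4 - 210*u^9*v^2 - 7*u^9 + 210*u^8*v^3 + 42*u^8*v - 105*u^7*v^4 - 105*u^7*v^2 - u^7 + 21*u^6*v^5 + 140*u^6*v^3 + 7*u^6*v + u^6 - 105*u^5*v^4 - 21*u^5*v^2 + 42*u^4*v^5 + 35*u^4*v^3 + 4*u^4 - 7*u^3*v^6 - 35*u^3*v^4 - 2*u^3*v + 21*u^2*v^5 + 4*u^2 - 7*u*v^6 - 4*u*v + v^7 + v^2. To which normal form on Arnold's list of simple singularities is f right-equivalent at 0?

A6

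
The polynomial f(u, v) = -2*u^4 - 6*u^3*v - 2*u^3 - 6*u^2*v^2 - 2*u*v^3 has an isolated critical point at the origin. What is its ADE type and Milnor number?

Type E_{7}, Milnor number mu = 7.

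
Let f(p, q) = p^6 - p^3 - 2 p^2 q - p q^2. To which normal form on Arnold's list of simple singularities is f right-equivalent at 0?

D_7

The Hessian of f at 0 is [[0, 0], [0, 0]] with rank 0, so corank 2. A Groebner basis of the Jacobian ideal J(f) in C{p,q} is {p*q/6 + q^5 + q^2/6, p*q^2 + q^3, p^2 + p*q}; counting standard monomials gives mu = 7. Corank 2; j^3 = -p*(p + q)^2 has shape L^2 M (L != M), so D-series; mu = 7 gives D_7.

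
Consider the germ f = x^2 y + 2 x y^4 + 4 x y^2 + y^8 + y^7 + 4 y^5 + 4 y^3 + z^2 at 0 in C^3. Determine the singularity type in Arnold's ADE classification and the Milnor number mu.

Type D9, Milnor number mu = 9.

The Hessian of f at 0 has rank 1. Corank 2; j^3 = y*(x + 2*y)^2 has shape L^2 M (L != M), so D-series; mu = 9 gives D_9.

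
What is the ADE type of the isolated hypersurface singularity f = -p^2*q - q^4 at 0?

D5

The Hessian of f at 0 has rank 0. Corank 2; j^3 = -p^2*q has shape L^2 M (L != M), so D-series; mu = 5 gives D_5.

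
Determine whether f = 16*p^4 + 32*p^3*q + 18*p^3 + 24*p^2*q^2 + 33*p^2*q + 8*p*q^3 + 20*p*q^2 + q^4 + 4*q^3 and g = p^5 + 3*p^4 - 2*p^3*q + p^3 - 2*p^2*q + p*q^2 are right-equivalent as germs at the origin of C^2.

Yes.

The Hessian of f at 0 has rank 0. Corank 2; j^3 = (2*p + q)*(3*p + 2*q)^2 has shape L^2 M (L != M), so D-series; mu = 5 gives D_5. The Hessian of g at 0 has rank 0. Corank 2; j^3 = p*(p - q)^2 has shape L^2 M (L != M), so D-series; mu = 5 gives D_5. Both have type D_5, hence right-equivalent.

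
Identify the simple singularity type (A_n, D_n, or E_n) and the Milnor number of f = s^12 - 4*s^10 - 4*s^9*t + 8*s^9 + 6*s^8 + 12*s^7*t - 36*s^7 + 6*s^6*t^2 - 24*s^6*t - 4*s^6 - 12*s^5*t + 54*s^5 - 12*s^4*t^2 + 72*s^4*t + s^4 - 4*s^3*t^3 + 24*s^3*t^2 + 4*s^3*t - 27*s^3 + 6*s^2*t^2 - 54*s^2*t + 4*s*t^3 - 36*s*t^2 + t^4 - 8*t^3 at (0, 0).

Type E_{6}, Milnor number mu = 6.

The Hessian of f at 0 has rank 0. Corank 2; j^3 = -(3*s + 2*t)^3 is a perfect cube, so E-series; the 4-jet and mu = 6 give E_6.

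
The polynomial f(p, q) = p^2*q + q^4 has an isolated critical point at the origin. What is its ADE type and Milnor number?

Type D5, Milnor number mu = 5.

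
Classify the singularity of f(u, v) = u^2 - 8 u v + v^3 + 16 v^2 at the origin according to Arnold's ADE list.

A_{2}

The Hessian of f at 0 is [[2, -8], [-8, 32]] with rank 1, so corank 1. A Groebner basis of the Jacobian ideal J(f) in C{u,v} is {v^2, u - 4*v}; counting standard monomials gives mu = 2. Corank 1: A-series; mu = 2 gives A_2.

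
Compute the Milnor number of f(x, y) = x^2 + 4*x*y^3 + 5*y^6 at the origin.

The Hessian of f at 0 has rank 1. Corank 1: A-series; mu = 5 gives A_5.

5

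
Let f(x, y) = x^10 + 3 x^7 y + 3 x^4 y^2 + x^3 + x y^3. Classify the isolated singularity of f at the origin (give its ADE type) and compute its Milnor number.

Type E_{7}, Milnor number mu = 7.

The Hessian of f at 0 has rank 0. Corank 2; j^3 = x^3 is a perfect cube, so E-series; the 4-jet and mu = 7 give E_7.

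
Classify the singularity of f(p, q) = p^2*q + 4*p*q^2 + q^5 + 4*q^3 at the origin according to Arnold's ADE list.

D6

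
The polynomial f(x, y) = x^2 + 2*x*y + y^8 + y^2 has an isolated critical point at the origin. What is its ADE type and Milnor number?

The Hessian of f at 0 has rank 1. Corank 1: A-series; mu = 7 gives A_7.

Type A_7, Milnor number mu = 7.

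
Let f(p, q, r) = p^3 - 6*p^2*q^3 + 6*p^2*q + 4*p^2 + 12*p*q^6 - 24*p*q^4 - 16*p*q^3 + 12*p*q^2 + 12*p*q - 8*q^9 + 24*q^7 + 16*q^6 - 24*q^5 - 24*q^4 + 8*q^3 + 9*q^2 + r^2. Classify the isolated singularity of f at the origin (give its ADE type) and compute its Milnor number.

Type A_{2}, Milnor number mu = 2.

The Hessian of f at 0 has rank 2. Corank 1: A-series; mu = 2 gives A_2.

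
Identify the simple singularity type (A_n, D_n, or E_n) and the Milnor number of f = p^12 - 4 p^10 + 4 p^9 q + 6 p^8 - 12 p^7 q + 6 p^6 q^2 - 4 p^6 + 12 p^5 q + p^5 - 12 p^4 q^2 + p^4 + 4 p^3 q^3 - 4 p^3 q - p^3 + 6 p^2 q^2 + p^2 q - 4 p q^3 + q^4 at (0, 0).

Type D5, Milnor number mu = 5.

The Hessian of f at 0 has rank 0. Corank 2; j^3 = -p^2*(p - q) has shape L^2 M (L != M), so D-series; mu = 5 gives D_5.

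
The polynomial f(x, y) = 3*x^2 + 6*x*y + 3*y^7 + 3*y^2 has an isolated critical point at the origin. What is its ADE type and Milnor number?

The Hessian of f at 0 is [[6, 6], [6, 6]] with rank 1, so corank 1. A Groebner basis of the Jacobian ideal J(f) in C{x,y} is {y^6, x + y}; counting standard monomials gives mu = 6. Corank 1: A-series; mu = 6 gives A_6.

Type A_6, Milnor number mu = 6.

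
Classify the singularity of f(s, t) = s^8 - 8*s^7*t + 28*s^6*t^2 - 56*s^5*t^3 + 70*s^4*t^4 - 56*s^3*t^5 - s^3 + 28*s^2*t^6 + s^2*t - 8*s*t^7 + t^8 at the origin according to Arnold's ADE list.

D_9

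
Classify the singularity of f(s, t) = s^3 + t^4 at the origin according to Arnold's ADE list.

E6

The Hessian of f at 0 has rank 0. Corank 2; j^3 = s^3 is a perfect cube, so E-series; the 4-jet and mu = 6 give E_6.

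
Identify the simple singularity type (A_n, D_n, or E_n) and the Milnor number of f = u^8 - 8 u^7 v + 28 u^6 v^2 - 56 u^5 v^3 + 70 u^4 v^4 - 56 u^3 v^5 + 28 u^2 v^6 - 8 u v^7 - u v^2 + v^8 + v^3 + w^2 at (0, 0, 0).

The Hessian of f at 0 has rank 1. Corank 2; j^3 = -v^2*(u - v) has shape L^2 M (L != M), so D-series; mu = 9 gives D_9.

Type D_{9}, Milnor number mu = 9.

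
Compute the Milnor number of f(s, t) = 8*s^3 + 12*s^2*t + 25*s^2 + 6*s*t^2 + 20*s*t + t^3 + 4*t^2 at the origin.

2

The Hessian of f at 0 has rank 1. Corank 1: A-series; mu = 2 gives A_2.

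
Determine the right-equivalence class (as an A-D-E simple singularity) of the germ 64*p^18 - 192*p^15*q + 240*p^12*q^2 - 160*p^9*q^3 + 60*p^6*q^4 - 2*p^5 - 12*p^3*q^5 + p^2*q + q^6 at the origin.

The Hessian of f at 0 has rank 0. Corank 2; j^3 = p^2*q has shape L^2 M (L != M), so D-series; mu = 7 gives D_7.

D_7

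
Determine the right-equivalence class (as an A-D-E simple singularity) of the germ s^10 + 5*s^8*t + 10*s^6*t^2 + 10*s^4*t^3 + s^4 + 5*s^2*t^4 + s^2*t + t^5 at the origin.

D_{6}

The Hessian of f at 0 has rank 0. Corank 2; j^3 = s^2*t has shape L^2 M (L != M), so D-series; mu = 6 gives D_6.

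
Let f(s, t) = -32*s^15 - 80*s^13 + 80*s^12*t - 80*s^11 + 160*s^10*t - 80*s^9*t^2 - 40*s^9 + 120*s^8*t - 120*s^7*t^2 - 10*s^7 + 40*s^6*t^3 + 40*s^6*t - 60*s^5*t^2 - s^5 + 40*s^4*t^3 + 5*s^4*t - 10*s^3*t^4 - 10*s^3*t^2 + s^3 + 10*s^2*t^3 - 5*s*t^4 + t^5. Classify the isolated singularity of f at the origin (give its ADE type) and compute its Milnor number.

Type E_{8}, Milnor number mu = 8.

The Hessian of f at 0 has rank 0. Corank 2; j^3 = s^3 is a perfect cube, so E-series; the 5-jet and mu = 8 give E_8.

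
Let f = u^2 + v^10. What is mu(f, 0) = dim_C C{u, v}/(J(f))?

9

The Hessian of f at 0 is [[2, 0], [0, 0]] with rank 1, so corank 1. A Groebner basis of the Jacobian ideal J(f) in C{u,v} is {v^9, u}; counting standard monomials gives mu = 9. Corank 1: A-series; mu = 9 gives A_9.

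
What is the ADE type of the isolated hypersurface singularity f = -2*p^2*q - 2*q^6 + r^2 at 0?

D7

The Hessian of f at 0 is [[0, 0, 0], [0, 0, 0], [0, 0, 2]] with rank 1, so corank 2. A Groebner basis of the Jacobian ideal J(f) in C{p,q,r} is {p^2/6 + q^5, p^3, p*q, r}; counting standard monomials gives mu = 7. Corank 2; j^3 = -2*p^2*q has shape L^2 M (L != M), so D-series; mu = 7 gives D_7.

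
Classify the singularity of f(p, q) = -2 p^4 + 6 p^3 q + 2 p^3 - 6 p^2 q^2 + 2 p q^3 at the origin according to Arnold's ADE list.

The Hessian of f at 0 is [[0, 0], [0, 0]] with rank 0, so corank 2. A Groebner basis of the Jacobian ideal J(f) in C{p,q} is {3*p^2 + q^4 + q^3, p^3, p^2*q - p^2 - q^3/3, -2*p^2 + p*q^2 - 2*q^3/3}; counting standard monomials gives mu = 7. Corank 2; j^3 = 2*p^3 is a perfect cube, so E-series; the 4-jet and mu = 7 give E_7.

E_7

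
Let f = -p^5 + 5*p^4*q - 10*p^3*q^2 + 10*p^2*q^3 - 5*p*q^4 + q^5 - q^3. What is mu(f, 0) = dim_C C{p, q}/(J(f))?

8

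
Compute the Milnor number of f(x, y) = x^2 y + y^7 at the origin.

8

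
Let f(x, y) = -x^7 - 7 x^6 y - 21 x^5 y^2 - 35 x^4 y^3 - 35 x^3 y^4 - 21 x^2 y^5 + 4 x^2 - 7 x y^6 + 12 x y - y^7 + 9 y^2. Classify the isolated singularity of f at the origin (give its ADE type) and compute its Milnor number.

The Hessian of f at 0 has rank 1. Corank 1: A-series; mu = 6 gives A_6.

Type A_{6}, Milnor number mu = 6.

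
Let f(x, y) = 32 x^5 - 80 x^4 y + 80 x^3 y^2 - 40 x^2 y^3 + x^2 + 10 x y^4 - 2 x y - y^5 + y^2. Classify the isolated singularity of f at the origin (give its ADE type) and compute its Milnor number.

Type A_4, Milnor number mu = 4.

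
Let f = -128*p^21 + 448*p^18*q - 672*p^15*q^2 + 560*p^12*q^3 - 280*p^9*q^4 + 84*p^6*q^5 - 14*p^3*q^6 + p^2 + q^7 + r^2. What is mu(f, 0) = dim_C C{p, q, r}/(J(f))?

6

The Hessian of f at 0 is [[2, 0, 0], [0, 0, 0], [0, 0, 2]] with rank 2, so corank 1. A Groebner basis of the Jacobian ideal J(f) in C{p,q,r} is {q^6, p, r}; counting standard monomials gives mu = 6. Corank 1: A-series; mu = 6 gives A_6.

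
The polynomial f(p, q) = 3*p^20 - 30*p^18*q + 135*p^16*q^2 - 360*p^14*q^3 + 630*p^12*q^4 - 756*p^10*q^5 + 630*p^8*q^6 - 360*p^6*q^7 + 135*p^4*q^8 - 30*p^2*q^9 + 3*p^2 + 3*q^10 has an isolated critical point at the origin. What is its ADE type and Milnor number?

The Hessian of f at 0 has rank 1. Corank 1: A-series; mu = 9 gives A_9.

Type A_9, Milnor number mu = 9.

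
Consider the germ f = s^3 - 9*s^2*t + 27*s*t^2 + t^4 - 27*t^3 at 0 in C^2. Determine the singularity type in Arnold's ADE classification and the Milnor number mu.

Type E_{6}, Milnor number mu = 6.

The Hessian of f at 0 is [[0, 0], [0, 0]] with rank 0, so corank 2. A Groebner basis of the Jacobian ideal J(f) in C{s,t} is {t^3, s^2 - 6*s*t + 9*t^2}; counting standard monomials gives mu = 6. Corank 2; j^3 = (s - 3*t)^3 is a perfect cube, so E-series; the 4-jet and mu = 6 give E_6.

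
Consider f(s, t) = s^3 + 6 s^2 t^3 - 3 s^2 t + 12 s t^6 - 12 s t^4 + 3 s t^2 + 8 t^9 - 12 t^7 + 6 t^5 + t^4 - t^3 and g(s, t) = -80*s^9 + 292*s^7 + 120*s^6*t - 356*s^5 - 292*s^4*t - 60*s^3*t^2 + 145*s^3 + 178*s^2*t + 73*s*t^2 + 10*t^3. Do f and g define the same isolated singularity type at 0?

No.

The Hessian of f at 0 has rank 0. Corank 2; j^3 = (s - t)^3 is a perfect cube, so E-series; the 4-jet and mu = 6 give E_6. The Hessian of g at 0 has rank 0. Corank 2; j^3 = (5*s + 2*t)*(29*s^2 + 24*s*t + 5*t^2) splits into three distinct lines over C (the quadratic factor has nonzero discriminant), so D_4. f is E_6 but g is D_4, hence not right-equivalent.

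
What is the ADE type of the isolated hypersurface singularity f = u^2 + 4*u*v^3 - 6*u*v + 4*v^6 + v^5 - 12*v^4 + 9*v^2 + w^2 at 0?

A4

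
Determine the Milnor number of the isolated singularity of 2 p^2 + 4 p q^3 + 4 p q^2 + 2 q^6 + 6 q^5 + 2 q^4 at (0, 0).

4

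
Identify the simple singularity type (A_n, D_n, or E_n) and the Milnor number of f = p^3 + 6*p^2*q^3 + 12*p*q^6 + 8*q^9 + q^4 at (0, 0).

Type E_6, Milnor number mu = 6.

The Hessian of f at 0 has rank 0. Corank 2; j^3 = p^3 is a perfect cube, so E-series; the 4-jet and mu = 6 give E_6.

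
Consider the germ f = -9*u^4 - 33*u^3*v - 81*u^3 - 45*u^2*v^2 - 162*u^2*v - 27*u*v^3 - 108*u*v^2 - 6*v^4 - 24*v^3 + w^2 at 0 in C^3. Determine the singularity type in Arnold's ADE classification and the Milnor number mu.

The Hessian of f at 0 has rank 1. Corank 2; j^3 = -3*(3*u + 2*v)^3 is a perfect cube, so E-series; the 4-jet and mu = 7 give E_7.

Type E_7, Milnor number mu = 7.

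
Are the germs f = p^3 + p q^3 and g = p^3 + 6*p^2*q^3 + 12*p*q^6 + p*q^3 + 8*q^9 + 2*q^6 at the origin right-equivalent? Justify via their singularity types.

Yes.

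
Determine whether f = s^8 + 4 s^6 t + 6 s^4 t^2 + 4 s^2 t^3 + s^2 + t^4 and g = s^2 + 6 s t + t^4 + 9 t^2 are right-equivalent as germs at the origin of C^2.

Yes.

The Hessian of f at 0 has rank 1. Corank 1: A-series; mu = 3 gives A_3. The Hessian of g at 0 has rank 1. Corank 1: A-series; mu = 3 gives A_3. Both have type A_3, hence right-equivalent.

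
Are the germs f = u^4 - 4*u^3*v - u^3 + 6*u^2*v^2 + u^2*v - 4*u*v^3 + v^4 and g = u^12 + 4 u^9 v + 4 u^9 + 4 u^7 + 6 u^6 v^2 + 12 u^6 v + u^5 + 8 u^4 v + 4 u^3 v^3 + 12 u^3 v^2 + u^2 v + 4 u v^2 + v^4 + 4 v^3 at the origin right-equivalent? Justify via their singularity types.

Yes.

The Hessian of f at 0 has rank 0. Corank 2; j^3 = -u^2*(u - v) has shape L^2 M (L != M), so D-series; mu = 5 gives D_5. The Hessian of g at 0 has rank 0. Corank 2; j^3 = v*(u + 2*v)^2 has shape L^2 M (L != M), so D-series; mu = 5 gives D_5. Both have type D_5, hence right-equivalent.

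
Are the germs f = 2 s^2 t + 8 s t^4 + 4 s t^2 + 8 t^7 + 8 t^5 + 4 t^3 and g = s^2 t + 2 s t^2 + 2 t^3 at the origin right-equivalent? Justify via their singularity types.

The Hessian of f at 0 has rank 0. Corank 2; j^3 = 2*t*(s^2 + 2*s*t + 2*t^2) splits into three distinct lines over C (the quadratic factor has nonzero discriminant), so D_4. The Hessian of g at 0 has rank 0. Corank 2; j^3 = t*(s^2 + 2*s*t + 2*t^2) splits into three distinct lines over C (the quadratic factor has nonzero discriminant), so D_4. Both have type D_4, hence right-equivalent.

Yes.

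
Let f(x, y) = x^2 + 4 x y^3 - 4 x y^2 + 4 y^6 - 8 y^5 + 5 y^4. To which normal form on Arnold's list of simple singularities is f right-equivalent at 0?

A3

The Hessian of f at 0 has rank 1. Corank 1: A-series; mu = 3 gives A_3.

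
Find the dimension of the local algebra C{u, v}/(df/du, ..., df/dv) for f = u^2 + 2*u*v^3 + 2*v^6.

The Hessian of f at 0 is [[2, 0], [0, 0]] with rank 1, so corank 1. A Groebner basis of the Jacobian ideal J(f) in C{u,v} is {u*v^2, u + v^3, u^2}; counting standard monomials gives mu = 5. Corank 1: A-series; mu = 5 gives A_5.

5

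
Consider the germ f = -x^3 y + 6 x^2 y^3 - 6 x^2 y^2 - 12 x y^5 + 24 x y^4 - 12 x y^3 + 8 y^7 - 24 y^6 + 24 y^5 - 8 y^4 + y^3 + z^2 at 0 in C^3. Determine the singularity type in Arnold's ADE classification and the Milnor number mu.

The Hessian of f at 0 has rank 1. Corank 2; j^3 = y^3 is a perfect cube, so E-series; the 4-jet and mu = 7 give E_7.

Type E7, Milnor number mu = 7.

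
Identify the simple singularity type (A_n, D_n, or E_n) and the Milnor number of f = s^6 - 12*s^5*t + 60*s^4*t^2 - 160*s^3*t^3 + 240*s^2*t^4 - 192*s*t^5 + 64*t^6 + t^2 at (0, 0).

Type A5, Milnor number mu = 5.

The Hessian of f at 0 has rank 1. Corank 1: A-series; mu = 5 gives A_5.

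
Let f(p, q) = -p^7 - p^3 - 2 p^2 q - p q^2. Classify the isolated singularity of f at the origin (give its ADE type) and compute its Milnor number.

Type D_8, Milnor number mu = 8.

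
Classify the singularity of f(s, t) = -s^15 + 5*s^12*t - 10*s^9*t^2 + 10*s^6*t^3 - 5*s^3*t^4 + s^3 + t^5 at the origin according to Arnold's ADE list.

E_8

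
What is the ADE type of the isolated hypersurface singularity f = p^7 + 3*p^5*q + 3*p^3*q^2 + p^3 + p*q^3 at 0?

E_7

The Hessian of f at 0 has rank 0. Corank 2; j^3 = p^3 is a perfect cube, so E-series; the 4-jet and mu = 7 give E_7.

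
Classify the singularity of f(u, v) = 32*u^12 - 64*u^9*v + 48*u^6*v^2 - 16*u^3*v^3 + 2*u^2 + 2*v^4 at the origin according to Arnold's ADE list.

The Hessian of f at 0 is [[4, 0], [0, 0]] with rank 1, so corank 1. A Groebner basis of the Jacobian ideal J(f) in C{u,v} is {v^3, u}; counting standard monomials gives mu = 3. Corank 1: A-series; mu = 3 gives A_3.

A3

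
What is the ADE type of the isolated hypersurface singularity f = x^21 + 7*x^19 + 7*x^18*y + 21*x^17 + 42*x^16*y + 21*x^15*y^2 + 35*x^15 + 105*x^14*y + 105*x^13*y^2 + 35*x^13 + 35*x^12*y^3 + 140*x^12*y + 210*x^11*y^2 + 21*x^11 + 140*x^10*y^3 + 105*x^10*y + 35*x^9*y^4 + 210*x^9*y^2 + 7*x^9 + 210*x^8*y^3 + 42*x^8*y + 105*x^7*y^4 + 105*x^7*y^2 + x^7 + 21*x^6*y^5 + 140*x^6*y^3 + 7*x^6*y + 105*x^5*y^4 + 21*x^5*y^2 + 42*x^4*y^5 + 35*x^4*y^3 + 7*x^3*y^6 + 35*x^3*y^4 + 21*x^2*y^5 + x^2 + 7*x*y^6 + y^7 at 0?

The Hessian of f at 0 has rank 1. Corank 1: A-series; mu = 6 gives A_6.

A_{6}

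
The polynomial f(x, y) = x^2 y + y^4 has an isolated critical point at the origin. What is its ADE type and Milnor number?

Type D_{5}, Milnor number mu = 5.

The Hessian of f at 0 has rank 0. Corank 2; j^3 = x^2*y has shape L^2 M (L != M), so D-series; mu = 5 gives D_5.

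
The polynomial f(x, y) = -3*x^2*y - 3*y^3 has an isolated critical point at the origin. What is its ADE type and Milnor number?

Type D4, Milnor number mu = 4.

The Hessian of f at 0 has rank 0. Corank 2; j^3 = -3*y*(x^2 + y^2) splits into three distinct lines over C (the quadratic factor has nonzero discriminant), so D_4.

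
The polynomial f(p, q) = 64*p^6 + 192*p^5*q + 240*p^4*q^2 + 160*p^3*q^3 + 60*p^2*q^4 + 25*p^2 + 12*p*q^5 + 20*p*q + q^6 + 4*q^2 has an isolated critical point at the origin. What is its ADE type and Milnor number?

Type A_5, Milnor number mu = 5.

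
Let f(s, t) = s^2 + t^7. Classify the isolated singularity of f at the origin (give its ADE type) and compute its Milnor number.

Type A_6, Milnor number mu = 6.

The Hessian of f at 0 is [[2, 0], [0, 0]] with rank 1, so corank 1. A Groebner basis of the Jacobian ideal J(f) in C{s,t} is {t^6, s}; counting standard monomials gives mu = 6. Corank 1: A-series; mu = 6 gives A_6.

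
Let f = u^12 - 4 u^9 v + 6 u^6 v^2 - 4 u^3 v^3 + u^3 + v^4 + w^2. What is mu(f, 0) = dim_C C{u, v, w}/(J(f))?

The Hessian of f at 0 is [[0, 0, 0], [0, 0, 0], [0, 0, 2]] with rank 1, so corank 2. A Groebner basis of the Jacobian ideal J(f) in C{u,v,w} is {v^3, u^2, w}; counting standard monomials gives mu = 6. Corank 2; j^3 = u^3 is a perfect cube, so E-series; the 4-jet and mu = 6 give E_6.

6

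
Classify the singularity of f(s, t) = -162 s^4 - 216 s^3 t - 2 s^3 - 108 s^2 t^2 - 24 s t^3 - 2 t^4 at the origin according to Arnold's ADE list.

E_{6}

The Hessian of f at 0 has rank 0. Corank 2; j^3 = -2*s^3 is a perfect cube, so E-series; the 4-jet and mu = 6 give E_6.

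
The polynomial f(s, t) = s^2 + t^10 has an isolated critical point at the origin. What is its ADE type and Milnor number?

Type A_9, Milnor number mu = 9.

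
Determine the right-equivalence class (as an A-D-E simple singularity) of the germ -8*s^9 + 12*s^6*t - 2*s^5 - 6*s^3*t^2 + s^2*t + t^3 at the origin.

D_{4}

The Hessian of f at 0 has rank 0. Corank 2; j^3 = t*(s^2 + t^2) splits into three distinct lines over C (the quadratic factor has nonzero discriminant), so D_4.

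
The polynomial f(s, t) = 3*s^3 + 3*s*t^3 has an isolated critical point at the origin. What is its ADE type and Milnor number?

Type E7, Milnor number mu = 7.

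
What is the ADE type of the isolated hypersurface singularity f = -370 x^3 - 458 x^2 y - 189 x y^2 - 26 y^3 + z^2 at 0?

D_4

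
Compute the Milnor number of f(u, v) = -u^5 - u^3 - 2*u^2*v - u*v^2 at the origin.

The Hessian of f at 0 has rank 0. Corank 2; j^3 = -u*(u + v)^2 has shape L^2 M (L != M), so D-series; mu = 6 gives D_6.

6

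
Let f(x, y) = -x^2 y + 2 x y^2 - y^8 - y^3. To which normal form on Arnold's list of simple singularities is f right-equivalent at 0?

D_9

The Hessian of f at 0 has rank 0. Corank 2; j^3 = -y*(x - y)^2 has shape L^2 M (L != M), so D-series; mu = 9 gives D_9.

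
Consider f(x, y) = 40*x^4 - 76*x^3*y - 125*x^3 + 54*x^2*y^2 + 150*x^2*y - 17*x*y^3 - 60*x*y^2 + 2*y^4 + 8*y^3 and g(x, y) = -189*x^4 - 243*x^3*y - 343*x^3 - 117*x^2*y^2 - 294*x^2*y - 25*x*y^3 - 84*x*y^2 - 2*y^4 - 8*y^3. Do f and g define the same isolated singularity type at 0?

The Hessian of f at 0 is [[0, 0], [0, 0]] with rank 0, so corank 2. A Groebner basis of the Jacobian ideal J(f) in C{x,y} is {1171875*x^2/4 - 234375*x*y + y^4 + 125*y^3/4 + 46875*y^2, x^3 - 675*x^2/2 + 270*x*y - y^3/10 - 54*y^2, x^2*y - 2125*x^2/4 + 425*x*y - 13*y^3/60 - 85*y^2, -625*x^2 + x*y^2 + 500*x*y - 7*y^3/15 - 100*y^2}; counting standard monomials gives mu = 7. Corank 2; j^3 = -(5*x - 2*y)^3 is a perfect cube, so E-series; the 4-jet and mu = 7 give E_7. The Hessian of g at 0 is [[0, 0], [0, 0]] with rank 0, so corank 2. A Groebner basis of the Jacobian ideal J(g) in C{x,y} is {5764801*x^2/3 + 3294172*x*y/3 + y^4 + 343*y^3/9 + 470596*y^2/3, x^3 + 1274*x^2/3 + 728*x*y/3 + 2*y^3/63 + 104*y^2/3, x^2*y - 8575*x^2/9 - 4900*x*y/9 - 19*y^3/189 - 700*y^2/9, 4802*x^2/3 + x*y^2 + 2744*x*y/3 + 20*y^3/63 + 392*y^2/3}; counting standard monomials gives mu = 7. Corank 2; j^3 = -(7*x + 2*y)^3 is a perfect cube, so E-series; the 4-jet and mu = 7 give E_7. Both have type E_7, hence right-equivalent.

Yes.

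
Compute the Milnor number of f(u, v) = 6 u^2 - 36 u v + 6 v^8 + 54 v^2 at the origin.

7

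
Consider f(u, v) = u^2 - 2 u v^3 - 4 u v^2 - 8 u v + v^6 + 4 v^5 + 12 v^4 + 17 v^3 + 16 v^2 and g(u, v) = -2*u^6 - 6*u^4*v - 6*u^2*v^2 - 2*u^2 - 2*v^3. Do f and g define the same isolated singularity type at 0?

Yes.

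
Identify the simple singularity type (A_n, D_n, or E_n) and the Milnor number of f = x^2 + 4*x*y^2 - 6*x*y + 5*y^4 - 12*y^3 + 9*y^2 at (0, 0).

Type A_{3}, Milnor number mu = 3.

The Hessian of f at 0 has rank 1. Corank 1: A-series; mu = 3 gives A_3.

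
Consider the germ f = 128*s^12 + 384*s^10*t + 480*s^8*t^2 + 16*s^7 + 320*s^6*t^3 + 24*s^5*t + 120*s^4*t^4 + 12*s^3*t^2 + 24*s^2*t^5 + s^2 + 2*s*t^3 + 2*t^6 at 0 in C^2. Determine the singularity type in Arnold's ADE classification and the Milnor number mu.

Type A5, Milnor number mu = 5.

The Hessian of f at 0 is [[2, 0], [0, 0]] with rank 1, so corank 1. A Groebner basis of the Jacobian ideal J(f) in C{s,t} is {s*t^2, s + t^3, s^2}; counting standard monomials gives mu = 5. Corank 1: A-series; mu = 5 gives A_5.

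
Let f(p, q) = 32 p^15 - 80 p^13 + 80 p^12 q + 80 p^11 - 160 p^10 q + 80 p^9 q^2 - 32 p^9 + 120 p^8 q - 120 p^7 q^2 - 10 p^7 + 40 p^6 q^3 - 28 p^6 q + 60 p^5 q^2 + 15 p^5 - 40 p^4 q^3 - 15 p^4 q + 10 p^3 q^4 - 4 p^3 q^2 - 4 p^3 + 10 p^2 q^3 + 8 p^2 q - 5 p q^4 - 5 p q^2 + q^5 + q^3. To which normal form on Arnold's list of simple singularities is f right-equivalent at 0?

D6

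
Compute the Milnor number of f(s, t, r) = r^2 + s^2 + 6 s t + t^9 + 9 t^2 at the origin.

The Hessian of f at 0 has rank 2. Corank 1: A-series; mu = 8 gives A_8.

8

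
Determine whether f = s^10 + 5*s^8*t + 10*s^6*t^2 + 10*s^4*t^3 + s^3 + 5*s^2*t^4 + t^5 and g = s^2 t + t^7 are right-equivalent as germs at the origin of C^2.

No.

The Hessian of f at 0 has rank 0. Corank 2; j^3 = s^3 is a perfect cube, so E-series; the 5-jet and mu = 8 give E_8. The Hessian of g at 0 has rank 0. Corank 2; j^3 = s^2*t has shape L^2 M (L != M), so D-series; mu = 8 gives D_8. f is E_8 but g is D_8, hence not right-equivalent.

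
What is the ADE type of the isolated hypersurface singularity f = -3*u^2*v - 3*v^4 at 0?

D5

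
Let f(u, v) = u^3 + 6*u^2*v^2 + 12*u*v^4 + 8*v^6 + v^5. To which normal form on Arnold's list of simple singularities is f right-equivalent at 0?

E_8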